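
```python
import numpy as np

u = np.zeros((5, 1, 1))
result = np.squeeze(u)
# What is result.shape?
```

(5,)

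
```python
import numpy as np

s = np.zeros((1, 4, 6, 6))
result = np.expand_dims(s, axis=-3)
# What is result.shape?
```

(1, 4, 1, 6, 6)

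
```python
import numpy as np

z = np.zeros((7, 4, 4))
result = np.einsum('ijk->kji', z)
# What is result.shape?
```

(4, 4, 7)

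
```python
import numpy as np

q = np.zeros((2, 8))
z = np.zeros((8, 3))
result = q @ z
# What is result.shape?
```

(2, 3)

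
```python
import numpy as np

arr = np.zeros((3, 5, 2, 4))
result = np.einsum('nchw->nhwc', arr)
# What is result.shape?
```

(3, 2, 4, 5)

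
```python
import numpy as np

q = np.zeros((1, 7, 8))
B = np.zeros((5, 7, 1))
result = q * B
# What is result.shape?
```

(5, 7, 8)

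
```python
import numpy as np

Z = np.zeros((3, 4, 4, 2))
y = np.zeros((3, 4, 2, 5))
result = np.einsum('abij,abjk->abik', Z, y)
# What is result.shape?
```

(3, 4, 4, 5)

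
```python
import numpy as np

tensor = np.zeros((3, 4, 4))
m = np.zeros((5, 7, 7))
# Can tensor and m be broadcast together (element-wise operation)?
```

No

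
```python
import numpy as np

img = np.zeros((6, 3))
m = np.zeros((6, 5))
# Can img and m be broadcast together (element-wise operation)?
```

No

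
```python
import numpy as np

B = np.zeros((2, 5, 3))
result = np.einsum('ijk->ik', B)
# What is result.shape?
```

(2, 3)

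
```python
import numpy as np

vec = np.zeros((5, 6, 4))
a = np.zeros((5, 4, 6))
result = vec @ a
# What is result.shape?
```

(5, 6, 6)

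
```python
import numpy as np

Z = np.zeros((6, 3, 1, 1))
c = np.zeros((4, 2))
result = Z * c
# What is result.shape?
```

(6, 3, 4, 2)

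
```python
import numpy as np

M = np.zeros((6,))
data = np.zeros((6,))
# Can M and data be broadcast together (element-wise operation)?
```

Yes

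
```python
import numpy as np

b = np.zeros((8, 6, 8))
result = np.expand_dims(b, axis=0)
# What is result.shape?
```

(1, 8, 6, 8)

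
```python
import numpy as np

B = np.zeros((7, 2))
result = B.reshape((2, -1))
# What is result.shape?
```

(2, 7)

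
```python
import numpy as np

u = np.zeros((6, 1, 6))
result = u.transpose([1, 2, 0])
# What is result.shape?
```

(1, 6, 6)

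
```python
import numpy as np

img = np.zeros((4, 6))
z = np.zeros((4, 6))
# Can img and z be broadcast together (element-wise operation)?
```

Yes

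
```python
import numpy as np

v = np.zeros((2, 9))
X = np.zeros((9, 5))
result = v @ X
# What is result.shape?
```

(2, 5)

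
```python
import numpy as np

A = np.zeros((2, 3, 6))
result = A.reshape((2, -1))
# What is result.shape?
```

(2, 18)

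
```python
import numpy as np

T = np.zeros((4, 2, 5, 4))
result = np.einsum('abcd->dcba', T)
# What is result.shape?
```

(4, 5, 2, 4)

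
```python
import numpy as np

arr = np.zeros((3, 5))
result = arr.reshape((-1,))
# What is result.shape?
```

(15,)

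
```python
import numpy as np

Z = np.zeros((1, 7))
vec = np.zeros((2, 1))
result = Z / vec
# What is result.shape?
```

(2, 7)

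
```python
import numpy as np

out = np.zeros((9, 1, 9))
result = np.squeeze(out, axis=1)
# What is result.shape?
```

(9, 9)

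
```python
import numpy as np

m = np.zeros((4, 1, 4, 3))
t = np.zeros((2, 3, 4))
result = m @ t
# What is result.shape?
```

(4, 2, 4, 4)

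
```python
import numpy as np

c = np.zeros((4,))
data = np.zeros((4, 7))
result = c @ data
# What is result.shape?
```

(7,)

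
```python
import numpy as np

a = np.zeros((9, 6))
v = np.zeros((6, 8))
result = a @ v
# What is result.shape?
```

(9, 8)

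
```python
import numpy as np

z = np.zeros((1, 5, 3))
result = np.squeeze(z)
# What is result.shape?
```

(5, 3)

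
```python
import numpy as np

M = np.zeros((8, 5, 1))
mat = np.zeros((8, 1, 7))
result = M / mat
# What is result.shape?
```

(8, 5, 7)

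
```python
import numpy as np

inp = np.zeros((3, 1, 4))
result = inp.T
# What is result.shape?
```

(4, 1, 3)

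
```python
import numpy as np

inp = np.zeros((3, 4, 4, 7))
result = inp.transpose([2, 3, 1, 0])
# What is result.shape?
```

(4, 7, 4, 3)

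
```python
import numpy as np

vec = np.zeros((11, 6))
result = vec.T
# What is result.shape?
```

(6, 11)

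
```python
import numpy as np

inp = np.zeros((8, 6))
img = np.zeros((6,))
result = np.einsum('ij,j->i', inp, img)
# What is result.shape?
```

(8,)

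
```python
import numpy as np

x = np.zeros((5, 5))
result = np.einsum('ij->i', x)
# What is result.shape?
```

(5,)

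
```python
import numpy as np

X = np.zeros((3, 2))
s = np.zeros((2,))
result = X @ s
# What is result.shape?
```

(3,)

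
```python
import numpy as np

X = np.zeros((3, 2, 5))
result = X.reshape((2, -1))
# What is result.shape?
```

(2, 15)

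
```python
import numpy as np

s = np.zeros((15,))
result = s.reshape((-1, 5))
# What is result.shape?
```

(3, 5)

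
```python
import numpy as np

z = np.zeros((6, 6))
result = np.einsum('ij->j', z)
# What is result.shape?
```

(6,)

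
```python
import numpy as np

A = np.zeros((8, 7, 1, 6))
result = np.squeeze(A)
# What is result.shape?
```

(8, 7, 6)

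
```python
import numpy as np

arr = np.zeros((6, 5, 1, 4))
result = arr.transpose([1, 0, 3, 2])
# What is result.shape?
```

(5, 6, 4, 1)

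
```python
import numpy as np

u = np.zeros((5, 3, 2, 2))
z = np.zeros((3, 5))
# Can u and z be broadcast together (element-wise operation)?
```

No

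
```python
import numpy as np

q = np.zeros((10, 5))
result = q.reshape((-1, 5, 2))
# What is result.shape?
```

(5, 5, 2)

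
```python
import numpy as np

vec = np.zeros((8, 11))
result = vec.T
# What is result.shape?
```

(11, 8)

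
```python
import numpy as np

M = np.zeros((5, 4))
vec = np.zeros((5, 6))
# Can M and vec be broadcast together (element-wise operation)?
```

No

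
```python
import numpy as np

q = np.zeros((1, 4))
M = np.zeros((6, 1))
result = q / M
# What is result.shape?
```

(6, 4)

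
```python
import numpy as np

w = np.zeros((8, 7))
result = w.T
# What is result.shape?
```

(7, 8)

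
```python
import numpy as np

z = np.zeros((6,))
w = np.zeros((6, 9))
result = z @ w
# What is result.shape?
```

(9,)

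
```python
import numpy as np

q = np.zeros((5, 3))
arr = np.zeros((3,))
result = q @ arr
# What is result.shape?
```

(5,)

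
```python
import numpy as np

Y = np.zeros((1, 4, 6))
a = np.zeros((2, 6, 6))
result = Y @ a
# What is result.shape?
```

(2, 4, 6)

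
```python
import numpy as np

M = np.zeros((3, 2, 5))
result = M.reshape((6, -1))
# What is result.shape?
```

(6, 5)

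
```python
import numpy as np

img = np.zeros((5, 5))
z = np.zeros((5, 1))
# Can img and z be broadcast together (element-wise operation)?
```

Yes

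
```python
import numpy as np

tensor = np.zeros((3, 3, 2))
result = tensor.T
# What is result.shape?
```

(2, 3, 3)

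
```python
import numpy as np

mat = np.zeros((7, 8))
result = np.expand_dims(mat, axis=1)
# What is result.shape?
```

(7, 1, 8)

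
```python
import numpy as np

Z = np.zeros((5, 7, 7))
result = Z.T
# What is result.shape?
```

(7, 7, 5)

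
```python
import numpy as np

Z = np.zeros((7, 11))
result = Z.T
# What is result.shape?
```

(11, 7)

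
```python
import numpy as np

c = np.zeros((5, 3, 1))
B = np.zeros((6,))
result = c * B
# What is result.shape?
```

(5, 3, 6)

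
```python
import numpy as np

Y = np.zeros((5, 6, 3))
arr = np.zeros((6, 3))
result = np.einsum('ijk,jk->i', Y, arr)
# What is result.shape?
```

(5,)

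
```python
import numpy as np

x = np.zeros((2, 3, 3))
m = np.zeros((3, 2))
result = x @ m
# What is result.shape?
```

(2, 3, 2)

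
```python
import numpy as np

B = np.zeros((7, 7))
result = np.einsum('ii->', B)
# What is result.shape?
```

()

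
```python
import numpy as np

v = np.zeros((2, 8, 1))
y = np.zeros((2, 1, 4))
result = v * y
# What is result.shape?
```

(2, 8, 4)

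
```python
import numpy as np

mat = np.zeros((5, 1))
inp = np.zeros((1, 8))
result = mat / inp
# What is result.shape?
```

(5, 8)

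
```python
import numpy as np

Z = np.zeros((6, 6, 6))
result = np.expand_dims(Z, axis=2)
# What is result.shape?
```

(6, 6, 1, 6)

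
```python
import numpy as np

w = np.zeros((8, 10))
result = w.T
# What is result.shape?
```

(10, 8)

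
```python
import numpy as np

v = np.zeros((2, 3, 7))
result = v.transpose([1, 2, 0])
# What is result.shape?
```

(3, 7, 2)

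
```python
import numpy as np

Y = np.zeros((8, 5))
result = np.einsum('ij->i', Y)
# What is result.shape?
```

(8,)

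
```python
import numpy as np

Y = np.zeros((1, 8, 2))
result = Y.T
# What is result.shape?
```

(2, 8, 1)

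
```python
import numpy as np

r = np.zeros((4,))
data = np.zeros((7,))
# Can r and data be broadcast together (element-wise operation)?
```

No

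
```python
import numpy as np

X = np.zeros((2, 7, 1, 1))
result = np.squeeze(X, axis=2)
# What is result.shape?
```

(2, 7, 1)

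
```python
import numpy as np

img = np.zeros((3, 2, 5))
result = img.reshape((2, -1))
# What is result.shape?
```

(2, 15)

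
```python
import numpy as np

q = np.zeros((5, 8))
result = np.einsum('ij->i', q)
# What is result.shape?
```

(5,)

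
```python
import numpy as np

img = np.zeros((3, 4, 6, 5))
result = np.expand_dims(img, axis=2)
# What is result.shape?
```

(3, 4, 1, 6, 5)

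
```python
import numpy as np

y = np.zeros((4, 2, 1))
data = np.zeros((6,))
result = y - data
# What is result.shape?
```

(4, 2, 6)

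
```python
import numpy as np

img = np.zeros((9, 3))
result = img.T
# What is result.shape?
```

(3, 9)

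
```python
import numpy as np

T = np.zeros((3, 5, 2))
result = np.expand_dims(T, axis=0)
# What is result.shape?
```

(1, 3, 5, 2)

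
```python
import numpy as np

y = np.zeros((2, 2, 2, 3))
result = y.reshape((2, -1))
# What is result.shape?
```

(2, 12)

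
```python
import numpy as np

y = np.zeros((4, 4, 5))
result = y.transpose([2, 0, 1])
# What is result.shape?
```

(5, 4, 4)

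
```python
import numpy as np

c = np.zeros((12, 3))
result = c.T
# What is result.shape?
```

(3, 12)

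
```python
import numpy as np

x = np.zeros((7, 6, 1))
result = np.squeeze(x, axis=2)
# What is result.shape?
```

(7, 6)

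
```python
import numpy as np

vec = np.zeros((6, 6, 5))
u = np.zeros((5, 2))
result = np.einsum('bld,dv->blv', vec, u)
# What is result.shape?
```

(6, 6, 2)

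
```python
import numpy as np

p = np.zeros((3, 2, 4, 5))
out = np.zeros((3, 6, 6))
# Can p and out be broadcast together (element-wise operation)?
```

No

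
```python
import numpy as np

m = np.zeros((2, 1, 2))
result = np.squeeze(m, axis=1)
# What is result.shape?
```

(2, 2)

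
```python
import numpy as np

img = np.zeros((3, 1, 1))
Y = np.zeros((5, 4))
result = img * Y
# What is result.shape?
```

(3, 5, 4)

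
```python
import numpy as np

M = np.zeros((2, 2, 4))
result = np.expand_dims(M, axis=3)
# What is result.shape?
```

(2, 2, 4, 1)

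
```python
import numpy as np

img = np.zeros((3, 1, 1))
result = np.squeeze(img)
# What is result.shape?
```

(3,)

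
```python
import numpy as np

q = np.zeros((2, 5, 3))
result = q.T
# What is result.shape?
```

(3, 5, 2)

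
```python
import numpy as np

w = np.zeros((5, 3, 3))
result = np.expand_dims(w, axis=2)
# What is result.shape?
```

(5, 3, 1, 3)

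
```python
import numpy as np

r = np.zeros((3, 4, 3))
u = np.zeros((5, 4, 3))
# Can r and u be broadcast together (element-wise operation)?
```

No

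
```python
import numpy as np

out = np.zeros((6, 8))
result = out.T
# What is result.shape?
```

(8, 6)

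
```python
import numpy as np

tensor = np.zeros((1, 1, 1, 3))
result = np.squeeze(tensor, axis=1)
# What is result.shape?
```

(1, 1, 3)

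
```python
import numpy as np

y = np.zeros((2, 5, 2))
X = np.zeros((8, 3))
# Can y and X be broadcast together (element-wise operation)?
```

No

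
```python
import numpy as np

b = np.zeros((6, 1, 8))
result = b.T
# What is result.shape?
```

(8, 1, 6)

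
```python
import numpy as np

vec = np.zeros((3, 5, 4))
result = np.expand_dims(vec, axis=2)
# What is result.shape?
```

(3, 5, 1, 4)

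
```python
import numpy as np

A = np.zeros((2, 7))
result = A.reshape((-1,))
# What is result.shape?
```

(14,)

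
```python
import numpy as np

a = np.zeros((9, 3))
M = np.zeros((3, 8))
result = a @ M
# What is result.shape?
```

(9, 8)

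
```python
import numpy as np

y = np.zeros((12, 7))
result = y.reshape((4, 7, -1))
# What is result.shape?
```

(4, 7, 3)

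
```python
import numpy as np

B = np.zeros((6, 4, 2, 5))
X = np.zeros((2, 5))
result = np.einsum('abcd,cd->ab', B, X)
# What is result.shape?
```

(6, 4)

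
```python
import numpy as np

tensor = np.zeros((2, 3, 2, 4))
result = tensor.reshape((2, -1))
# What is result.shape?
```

(2, 24)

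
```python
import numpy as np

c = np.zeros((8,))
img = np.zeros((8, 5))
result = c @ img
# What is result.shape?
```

(5,)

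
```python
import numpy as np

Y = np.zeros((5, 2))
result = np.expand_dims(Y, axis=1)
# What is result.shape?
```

(5, 1, 2)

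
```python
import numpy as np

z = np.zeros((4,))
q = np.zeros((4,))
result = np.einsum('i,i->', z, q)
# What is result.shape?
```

()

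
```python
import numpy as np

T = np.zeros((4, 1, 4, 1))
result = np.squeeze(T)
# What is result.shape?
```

(4, 4)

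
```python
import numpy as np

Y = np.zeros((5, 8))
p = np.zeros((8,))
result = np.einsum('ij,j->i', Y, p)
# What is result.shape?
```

(5,)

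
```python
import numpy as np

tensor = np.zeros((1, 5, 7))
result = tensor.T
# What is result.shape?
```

(7, 5, 1)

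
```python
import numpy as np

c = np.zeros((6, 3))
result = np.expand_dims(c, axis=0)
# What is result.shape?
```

(1, 6, 3)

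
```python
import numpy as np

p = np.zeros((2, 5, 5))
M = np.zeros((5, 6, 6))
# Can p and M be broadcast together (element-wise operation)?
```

No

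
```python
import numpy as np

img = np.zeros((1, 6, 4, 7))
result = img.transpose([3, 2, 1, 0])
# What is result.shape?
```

(7, 4, 6, 1)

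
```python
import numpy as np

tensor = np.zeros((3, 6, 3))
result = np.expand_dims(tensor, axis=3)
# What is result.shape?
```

(3, 6, 3, 1)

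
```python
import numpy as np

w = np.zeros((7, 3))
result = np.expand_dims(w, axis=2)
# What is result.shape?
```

(7, 3, 1)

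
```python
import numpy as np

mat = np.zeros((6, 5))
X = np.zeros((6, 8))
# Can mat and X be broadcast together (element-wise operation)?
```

No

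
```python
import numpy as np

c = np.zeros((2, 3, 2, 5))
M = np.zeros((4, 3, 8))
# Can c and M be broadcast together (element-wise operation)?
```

No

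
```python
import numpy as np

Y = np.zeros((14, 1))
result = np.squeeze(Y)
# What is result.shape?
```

(14,)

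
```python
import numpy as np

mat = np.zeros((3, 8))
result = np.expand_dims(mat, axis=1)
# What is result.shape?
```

(3, 1, 8)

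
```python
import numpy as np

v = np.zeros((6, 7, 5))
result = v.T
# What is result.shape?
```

(5, 7, 6)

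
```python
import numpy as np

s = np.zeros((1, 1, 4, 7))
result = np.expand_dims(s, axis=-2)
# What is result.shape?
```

(1, 1, 4, 1, 7)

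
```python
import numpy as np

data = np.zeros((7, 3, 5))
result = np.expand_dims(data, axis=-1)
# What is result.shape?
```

(7, 3, 5, 1)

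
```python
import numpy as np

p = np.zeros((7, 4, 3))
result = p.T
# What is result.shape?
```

(3, 4, 7)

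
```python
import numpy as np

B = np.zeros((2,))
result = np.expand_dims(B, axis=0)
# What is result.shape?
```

(1, 2)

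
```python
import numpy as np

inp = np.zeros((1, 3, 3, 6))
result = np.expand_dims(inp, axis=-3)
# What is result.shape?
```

(1, 3, 1, 3, 6)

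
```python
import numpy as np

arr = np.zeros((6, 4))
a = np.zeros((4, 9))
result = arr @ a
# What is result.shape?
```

(6, 9)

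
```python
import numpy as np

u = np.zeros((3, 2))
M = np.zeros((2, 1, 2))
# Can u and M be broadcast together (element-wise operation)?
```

Yes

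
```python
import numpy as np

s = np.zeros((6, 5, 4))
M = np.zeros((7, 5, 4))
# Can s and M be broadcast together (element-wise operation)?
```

No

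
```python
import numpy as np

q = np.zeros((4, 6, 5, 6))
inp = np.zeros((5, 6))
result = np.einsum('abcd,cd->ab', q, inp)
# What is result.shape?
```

(4, 6)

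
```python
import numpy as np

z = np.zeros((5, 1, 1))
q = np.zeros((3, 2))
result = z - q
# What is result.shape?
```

(5, 3, 2)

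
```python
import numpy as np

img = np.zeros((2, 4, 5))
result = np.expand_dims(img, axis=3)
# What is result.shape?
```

(2, 4, 5, 1)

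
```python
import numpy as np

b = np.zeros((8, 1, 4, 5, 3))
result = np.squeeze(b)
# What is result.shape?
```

(8, 4, 5, 3)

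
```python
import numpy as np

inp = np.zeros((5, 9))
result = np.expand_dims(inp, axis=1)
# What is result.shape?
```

(5, 1, 9)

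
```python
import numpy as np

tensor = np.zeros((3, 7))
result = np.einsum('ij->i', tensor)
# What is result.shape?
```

(3,)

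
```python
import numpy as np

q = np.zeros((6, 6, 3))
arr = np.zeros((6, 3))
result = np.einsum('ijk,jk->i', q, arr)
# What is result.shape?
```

(6,)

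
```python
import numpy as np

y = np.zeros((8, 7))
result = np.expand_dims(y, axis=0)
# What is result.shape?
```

(1, 8, 7)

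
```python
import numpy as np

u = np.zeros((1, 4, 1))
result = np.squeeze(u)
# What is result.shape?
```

(4,)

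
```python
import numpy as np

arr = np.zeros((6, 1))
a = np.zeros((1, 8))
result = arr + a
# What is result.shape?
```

(6, 8)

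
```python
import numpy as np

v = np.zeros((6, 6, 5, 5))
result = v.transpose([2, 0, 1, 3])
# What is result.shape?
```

(5, 6, 6, 5)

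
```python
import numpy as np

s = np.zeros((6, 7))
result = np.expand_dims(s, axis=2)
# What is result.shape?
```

(6, 7, 1)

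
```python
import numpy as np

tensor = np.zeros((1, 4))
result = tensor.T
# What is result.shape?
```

(4, 1)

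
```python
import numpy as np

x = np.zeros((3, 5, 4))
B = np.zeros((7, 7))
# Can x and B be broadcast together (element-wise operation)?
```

No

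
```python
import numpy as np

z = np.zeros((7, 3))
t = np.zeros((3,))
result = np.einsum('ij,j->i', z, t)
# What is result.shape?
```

(7,)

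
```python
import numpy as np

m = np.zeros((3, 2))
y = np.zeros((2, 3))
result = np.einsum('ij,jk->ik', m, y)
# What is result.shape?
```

(3, 3)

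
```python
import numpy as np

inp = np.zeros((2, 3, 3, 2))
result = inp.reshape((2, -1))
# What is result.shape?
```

(2, 18)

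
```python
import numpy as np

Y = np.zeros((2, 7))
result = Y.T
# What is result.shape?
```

(7, 2)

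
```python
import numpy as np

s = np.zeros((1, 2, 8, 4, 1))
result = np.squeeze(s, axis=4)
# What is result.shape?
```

(1, 2, 8, 4)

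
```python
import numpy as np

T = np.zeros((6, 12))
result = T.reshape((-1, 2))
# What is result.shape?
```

(36, 2)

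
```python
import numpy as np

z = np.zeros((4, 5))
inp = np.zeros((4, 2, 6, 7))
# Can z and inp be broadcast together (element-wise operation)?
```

No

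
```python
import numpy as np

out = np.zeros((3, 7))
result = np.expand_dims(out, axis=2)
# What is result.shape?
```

(3, 7, 1)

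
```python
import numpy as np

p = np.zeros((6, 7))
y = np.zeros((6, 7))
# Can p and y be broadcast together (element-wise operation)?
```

Yes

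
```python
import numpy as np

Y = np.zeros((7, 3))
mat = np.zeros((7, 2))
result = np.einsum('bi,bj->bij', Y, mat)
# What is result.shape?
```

(7, 3, 2)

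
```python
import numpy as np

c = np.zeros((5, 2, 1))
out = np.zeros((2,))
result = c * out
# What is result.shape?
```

(5, 2, 2)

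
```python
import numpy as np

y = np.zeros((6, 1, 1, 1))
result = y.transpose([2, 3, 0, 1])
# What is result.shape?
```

(1, 1, 6, 1)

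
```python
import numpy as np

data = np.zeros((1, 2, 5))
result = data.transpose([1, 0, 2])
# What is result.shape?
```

(2, 1, 5)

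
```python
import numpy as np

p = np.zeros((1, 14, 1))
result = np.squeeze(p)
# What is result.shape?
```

(14,)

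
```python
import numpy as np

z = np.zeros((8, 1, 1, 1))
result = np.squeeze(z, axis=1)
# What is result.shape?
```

(8, 1, 1)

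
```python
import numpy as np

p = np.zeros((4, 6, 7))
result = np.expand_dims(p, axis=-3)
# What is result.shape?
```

(4, 1, 6, 7)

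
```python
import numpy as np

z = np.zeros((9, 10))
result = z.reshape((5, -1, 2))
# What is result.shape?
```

(5, 9, 2)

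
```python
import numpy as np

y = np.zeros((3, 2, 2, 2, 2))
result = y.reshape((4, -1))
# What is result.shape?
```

(4, 12)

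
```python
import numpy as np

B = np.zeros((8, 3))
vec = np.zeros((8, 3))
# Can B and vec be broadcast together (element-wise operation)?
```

Yes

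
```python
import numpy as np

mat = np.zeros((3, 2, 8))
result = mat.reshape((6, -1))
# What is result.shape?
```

(6, 8)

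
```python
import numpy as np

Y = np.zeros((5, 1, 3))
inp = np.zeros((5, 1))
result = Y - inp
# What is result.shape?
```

(5, 5, 3)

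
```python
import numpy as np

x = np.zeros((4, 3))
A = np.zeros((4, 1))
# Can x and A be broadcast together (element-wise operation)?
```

Yes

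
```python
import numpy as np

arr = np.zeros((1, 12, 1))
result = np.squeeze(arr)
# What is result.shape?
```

(12,)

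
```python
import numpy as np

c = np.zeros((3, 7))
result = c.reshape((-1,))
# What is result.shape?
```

(21,)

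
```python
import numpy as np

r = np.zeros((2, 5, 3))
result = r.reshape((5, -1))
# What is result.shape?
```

(5, 6)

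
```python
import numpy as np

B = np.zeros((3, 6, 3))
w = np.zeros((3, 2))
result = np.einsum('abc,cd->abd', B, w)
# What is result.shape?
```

(3, 6, 2)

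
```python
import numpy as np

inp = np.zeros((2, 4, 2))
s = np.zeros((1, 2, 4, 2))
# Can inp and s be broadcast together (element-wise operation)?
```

Yes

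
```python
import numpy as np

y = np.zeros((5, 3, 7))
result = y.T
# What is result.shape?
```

(7, 3, 5)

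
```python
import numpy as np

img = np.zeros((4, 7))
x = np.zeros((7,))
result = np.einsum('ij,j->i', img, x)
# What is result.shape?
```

(4,)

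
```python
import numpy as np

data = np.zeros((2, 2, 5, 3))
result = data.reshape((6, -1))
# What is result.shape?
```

(6, 10)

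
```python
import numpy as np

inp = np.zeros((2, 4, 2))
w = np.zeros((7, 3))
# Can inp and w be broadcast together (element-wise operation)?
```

No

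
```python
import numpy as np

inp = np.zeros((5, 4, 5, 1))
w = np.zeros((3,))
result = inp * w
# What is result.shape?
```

(5, 4, 5, 3)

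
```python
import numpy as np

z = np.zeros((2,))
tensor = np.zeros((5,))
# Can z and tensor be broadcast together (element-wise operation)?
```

No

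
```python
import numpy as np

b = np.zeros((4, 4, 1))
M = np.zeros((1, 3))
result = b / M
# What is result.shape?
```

(4, 4, 3)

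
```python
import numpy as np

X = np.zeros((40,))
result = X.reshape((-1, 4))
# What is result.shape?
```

(10, 4)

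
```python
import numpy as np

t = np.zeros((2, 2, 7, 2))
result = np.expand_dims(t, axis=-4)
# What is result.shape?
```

(2, 1, 2, 7, 2)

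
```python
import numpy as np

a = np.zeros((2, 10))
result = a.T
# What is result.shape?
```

(10, 2)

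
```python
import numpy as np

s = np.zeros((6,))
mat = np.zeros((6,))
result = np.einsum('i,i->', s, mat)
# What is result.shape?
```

()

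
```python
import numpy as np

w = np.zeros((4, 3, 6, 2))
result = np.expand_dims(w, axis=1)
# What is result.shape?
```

(4, 1, 3, 6, 2)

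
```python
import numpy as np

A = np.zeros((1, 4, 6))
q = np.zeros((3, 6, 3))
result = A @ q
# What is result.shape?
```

(3, 4, 3)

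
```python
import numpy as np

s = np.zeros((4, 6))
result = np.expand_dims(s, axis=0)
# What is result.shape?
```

(1, 4, 6)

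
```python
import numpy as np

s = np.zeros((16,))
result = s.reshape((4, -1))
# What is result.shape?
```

(4, 4)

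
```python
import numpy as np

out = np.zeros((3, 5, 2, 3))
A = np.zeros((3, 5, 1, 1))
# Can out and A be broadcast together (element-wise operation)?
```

Yes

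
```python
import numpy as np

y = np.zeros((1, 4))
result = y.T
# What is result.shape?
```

(4, 1)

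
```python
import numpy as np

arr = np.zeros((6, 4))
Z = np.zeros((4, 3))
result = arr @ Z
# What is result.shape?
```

(6, 3)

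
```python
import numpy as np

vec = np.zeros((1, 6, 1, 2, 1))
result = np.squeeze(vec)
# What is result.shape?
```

(6, 2)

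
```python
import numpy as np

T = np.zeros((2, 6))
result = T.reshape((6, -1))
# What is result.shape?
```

(6, 2)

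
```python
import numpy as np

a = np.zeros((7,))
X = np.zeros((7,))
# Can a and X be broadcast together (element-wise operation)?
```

Yes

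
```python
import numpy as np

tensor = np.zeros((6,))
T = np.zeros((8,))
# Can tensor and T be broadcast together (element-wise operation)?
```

No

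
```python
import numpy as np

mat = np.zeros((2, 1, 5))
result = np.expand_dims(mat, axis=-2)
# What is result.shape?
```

(2, 1, 1, 5)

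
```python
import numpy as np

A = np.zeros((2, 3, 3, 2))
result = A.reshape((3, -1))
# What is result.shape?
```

(3, 12)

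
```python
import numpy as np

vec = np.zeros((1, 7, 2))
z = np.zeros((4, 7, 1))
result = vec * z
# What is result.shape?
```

(4, 7, 2)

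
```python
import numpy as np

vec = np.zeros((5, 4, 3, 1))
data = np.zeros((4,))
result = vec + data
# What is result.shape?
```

(5, 4, 3, 4)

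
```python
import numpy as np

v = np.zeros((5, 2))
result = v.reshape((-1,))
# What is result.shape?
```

(10,)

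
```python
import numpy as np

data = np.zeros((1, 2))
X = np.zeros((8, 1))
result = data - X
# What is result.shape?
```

(8, 2)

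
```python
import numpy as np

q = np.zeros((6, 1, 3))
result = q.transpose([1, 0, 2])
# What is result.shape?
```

(1, 6, 3)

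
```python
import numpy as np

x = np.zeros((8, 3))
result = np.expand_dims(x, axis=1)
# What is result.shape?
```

(8, 1, 3)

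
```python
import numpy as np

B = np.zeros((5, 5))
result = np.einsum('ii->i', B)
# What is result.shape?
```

(5,)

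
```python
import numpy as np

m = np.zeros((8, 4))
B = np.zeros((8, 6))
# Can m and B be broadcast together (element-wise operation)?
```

No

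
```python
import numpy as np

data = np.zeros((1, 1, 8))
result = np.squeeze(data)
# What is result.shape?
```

(8,)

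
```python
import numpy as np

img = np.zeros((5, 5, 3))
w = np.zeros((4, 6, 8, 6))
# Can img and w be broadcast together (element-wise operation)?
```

No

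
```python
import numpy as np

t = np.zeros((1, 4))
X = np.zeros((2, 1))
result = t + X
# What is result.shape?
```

(2, 4)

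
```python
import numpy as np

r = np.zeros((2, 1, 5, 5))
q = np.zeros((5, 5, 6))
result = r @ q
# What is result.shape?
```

(2, 5, 5, 6)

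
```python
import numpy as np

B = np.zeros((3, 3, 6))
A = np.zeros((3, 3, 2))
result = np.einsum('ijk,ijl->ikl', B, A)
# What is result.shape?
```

(3, 6, 2)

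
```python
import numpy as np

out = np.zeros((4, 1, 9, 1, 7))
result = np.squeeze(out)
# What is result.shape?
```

(4, 9, 7)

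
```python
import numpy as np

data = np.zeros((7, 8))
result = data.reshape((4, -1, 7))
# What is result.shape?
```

(4, 2, 7)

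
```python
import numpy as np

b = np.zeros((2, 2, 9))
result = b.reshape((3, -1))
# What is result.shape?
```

(3, 12)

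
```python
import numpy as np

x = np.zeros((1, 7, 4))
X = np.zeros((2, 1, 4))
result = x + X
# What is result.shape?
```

(2, 7, 4)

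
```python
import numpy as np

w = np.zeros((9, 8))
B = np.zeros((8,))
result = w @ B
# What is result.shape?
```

(9,)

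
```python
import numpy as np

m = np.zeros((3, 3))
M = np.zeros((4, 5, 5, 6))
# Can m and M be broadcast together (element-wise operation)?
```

No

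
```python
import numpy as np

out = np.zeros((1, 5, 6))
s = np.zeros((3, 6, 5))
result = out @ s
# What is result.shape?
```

(3, 5, 5)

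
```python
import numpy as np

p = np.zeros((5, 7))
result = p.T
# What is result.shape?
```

(7, 5)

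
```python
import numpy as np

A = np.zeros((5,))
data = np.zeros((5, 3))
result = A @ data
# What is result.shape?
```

(3,)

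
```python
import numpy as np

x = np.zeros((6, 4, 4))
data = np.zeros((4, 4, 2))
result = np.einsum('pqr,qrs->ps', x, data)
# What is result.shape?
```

(6, 2)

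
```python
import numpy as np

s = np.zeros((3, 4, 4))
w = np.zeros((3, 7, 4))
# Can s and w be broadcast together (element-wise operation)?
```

No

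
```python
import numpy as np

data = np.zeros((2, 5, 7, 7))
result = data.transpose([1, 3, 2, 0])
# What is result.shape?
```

(5, 7, 7, 2)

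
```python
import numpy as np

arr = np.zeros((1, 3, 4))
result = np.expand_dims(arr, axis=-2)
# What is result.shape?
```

(1, 3, 1, 4)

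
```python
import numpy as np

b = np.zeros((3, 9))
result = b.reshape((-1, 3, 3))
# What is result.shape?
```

(3, 3, 3)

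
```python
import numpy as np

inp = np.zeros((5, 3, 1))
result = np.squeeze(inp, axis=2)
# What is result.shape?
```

(5, 3)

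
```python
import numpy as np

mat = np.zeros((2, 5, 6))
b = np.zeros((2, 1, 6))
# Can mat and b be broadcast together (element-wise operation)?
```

Yes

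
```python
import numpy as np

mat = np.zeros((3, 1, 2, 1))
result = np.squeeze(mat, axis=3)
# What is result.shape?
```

(3, 1, 2)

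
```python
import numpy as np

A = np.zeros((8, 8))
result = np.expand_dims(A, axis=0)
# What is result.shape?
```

(1, 8, 8)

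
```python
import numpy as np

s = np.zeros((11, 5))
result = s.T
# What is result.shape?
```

(5, 11)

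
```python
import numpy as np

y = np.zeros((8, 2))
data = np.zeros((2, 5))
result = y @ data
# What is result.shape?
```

(8, 5)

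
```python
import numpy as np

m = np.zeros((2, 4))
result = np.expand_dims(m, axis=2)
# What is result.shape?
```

(2, 4, 1)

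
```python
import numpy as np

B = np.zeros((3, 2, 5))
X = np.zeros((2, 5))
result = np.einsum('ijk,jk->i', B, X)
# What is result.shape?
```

(3,)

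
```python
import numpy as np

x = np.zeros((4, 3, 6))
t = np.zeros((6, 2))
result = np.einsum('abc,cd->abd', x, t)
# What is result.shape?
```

(4, 3, 2)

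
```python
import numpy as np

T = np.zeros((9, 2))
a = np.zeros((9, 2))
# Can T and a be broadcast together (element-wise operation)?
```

Yes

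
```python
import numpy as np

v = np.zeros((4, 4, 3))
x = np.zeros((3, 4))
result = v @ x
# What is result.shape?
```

(4, 4, 4)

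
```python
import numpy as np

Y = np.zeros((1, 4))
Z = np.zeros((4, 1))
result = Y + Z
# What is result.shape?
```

(4, 4)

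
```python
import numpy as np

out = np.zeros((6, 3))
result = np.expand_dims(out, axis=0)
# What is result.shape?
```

(1, 6, 3)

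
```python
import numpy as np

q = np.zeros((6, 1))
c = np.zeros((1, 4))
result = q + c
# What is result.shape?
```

(6, 4)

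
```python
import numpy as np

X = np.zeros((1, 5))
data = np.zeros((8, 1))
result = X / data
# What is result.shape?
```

(8, 5)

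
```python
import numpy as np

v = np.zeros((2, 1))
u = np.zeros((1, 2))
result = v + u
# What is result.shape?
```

(2, 2)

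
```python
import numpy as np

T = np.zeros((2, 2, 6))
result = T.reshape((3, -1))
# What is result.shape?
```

(3, 8)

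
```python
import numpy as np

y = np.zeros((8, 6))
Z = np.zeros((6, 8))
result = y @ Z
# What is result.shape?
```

(8, 8)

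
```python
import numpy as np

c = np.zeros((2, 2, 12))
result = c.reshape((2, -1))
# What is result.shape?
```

(2, 24)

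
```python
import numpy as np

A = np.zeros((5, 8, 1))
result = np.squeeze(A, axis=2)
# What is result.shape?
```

(5, 8)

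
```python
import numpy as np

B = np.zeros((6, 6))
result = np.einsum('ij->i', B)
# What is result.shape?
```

(6,)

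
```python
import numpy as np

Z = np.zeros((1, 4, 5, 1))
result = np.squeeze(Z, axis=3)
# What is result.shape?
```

(1, 4, 5)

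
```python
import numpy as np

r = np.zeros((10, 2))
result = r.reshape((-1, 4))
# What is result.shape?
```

(5, 4)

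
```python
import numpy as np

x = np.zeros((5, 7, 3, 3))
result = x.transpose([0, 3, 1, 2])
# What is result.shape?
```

(5, 3, 7, 3)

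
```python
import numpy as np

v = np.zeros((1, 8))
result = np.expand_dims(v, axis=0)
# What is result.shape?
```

(1, 1, 8)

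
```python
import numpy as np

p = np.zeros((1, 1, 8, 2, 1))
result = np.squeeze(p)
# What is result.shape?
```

(8, 2)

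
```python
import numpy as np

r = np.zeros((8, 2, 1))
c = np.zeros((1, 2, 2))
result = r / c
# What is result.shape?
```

(8, 2, 2)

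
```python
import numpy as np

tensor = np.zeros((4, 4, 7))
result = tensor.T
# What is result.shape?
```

(7, 4, 4)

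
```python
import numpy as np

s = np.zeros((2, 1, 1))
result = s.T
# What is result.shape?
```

(1, 1, 2)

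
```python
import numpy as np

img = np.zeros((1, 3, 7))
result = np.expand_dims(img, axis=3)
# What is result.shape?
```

(1, 3, 7, 1)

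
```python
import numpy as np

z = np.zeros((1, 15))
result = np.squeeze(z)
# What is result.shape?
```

(15,)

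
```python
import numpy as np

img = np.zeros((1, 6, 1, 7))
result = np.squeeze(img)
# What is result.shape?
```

(6, 7)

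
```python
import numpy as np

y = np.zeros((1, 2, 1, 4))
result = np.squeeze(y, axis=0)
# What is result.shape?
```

(2, 1, 4)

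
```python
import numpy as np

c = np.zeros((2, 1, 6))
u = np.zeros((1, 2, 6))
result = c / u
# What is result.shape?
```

(2, 2, 6)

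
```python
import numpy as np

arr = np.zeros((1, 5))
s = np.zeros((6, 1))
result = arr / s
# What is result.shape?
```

(6, 5)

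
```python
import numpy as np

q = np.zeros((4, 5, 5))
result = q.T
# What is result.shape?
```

(5, 5, 4)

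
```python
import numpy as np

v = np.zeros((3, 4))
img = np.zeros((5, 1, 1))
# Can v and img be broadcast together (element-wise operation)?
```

Yes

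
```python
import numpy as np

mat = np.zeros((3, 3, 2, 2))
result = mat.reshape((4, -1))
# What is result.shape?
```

(4, 9)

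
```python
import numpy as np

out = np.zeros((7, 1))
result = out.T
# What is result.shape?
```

(1, 7)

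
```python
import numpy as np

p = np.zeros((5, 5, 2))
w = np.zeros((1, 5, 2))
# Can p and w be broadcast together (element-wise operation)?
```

Yes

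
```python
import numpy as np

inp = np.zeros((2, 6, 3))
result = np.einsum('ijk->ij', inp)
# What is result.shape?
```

(2, 6)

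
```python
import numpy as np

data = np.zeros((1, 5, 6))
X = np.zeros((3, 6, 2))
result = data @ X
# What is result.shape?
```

(3, 5, 2)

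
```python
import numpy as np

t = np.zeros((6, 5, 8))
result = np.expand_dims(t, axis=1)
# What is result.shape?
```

(6, 1, 5, 8)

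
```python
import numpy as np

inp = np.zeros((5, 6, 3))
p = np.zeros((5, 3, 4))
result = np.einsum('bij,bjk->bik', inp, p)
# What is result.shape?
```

(5, 6, 4)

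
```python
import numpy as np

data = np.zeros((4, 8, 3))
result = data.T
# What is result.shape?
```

(3, 8, 4)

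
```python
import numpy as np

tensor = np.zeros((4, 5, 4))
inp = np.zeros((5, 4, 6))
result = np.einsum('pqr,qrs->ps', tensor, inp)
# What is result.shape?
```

(4, 6)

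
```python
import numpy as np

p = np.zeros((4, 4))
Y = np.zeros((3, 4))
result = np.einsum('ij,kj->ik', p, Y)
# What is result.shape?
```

(4, 3)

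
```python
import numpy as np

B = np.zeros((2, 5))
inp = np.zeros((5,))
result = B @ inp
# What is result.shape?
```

(2,)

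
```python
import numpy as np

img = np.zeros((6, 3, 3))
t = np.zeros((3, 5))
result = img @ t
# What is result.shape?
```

(6, 3, 5)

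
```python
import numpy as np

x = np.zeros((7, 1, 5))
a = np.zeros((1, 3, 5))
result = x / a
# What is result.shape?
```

(7, 3, 5)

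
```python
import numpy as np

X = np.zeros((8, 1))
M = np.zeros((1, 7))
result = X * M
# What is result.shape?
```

(8, 7)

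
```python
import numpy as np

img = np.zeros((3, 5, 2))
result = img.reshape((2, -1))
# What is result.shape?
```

(2, 15)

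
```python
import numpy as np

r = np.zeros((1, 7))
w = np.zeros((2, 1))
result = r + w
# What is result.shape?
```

(2, 7)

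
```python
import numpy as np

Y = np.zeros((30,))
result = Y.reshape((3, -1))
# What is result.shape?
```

(3, 10)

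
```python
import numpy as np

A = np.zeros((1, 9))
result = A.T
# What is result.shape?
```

(9, 1)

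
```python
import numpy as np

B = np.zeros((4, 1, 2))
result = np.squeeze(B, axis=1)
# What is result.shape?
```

(4, 2)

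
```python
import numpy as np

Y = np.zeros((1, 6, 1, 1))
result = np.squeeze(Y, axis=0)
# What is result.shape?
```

(6, 1, 1)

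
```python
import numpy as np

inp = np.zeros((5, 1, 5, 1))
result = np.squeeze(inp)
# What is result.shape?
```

(5, 5)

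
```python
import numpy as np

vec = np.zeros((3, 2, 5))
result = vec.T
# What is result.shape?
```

(5, 2, 3)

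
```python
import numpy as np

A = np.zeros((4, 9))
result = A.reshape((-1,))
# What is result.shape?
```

(36,)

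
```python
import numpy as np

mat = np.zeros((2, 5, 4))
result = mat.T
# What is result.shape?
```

(4, 5, 2)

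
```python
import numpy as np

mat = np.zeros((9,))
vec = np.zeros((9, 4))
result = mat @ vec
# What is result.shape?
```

(4,)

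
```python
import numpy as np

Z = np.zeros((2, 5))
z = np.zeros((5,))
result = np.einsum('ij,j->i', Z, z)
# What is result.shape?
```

(2,)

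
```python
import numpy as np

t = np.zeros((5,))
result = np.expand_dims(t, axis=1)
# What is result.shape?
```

(5, 1)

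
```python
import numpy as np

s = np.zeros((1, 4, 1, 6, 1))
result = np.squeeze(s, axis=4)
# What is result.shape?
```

(1, 4, 1, 6)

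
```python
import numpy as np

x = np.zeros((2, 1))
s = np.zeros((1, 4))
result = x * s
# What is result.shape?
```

(2, 4)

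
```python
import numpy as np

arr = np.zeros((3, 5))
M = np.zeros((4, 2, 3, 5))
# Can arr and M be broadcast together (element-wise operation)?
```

Yes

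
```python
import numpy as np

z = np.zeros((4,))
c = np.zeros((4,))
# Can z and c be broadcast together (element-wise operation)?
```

Yes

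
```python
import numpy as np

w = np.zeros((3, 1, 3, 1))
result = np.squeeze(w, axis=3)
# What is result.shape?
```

(3, 1, 3)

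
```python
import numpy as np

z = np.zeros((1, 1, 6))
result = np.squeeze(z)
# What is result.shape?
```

(6,)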